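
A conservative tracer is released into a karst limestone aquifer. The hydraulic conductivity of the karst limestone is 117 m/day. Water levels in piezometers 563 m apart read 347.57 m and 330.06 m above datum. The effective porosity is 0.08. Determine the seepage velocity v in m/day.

45.5

Hydraulic gradient i = (347.57 − 330.06) / 563 = 17.51 / 563 = 0.03110.
Darcy flux q = K · i = 117.0 × 0.03110 = 3.639 m/day.
Seepage velocity v = q / n_e = 3.639 / 0.08 = 45.49 m/day.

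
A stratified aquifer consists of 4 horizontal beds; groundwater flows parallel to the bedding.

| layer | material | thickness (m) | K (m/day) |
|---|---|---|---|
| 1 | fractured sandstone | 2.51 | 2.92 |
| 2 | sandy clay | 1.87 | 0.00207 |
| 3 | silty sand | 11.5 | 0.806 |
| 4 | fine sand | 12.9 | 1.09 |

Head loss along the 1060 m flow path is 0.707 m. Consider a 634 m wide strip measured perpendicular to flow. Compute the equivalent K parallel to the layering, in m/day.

1.07

Flow is parallel to layering, so each bed carries its own Darcy discharge and the transmissivities add.
Σ(K_i·b_i) = 2.92×2.51 + 0.00207×1.87 + 0.806×11.5 + 1.09×12.9 = 30.66 m²/day.
Total thickness b = 28.78 m, so K_eq = Σ(K_i·b_i)/b = 1.065 m/day.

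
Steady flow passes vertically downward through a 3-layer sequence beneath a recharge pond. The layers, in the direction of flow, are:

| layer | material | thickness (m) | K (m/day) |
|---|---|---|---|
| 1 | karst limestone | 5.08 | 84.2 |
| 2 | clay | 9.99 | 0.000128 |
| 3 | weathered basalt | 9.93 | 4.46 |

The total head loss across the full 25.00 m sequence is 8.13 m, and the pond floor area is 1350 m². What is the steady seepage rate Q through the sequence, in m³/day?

Flow is perpendicular to layering, so the layers act in series and the equivalent K is the thickness-weighted harmonic mean.
Total thickness L = 5.08 + 9.99 + 9.93 = 25.00 m.
Σ(b_i/K_i) = 5.08/84.2 + 9.99/0.000128 + 9.93/4.46 = 78049 d.
K_eq = L / Σ(b_i/K_i) = 25.00 / 78049 = 0.0003203 m/day.
Q = K_eq · A · (Δh/L) = 0.0003203 × 1350 × (8.13/25.00) = 0.1406 m³/day.

0.141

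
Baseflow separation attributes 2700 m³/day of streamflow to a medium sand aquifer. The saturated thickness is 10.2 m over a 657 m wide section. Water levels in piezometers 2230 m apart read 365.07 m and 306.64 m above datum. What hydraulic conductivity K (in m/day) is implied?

Cross-sectional area A = 657 × 10.2 = 6701 m².
Hydraulic gradient i = (365.07 − 306.64) / 2230 = 58.43 / 2230 = 0.02620.
From Q = K·A·i, K = Q / (A·i) = 2700 / (6701 × 0.02620) = 15.38 m/day.

15.4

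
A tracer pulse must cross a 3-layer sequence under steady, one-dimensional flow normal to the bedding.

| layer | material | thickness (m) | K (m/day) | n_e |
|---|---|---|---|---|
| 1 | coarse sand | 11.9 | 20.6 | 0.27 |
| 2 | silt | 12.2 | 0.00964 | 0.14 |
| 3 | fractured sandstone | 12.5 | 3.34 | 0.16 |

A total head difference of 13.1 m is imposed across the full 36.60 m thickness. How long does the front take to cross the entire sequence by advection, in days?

671

With flow normal to the layers, continuity requires the same specific discharge q through every layer.
Σ(b_i/K_i) = 11.9/20.6 + 12.2/0.00964 + 12.5/3.34 = 1270 d.
q = Δh / Σ(b_i/K_i) = 13.1 / 1270 = 0.01032 m/day.
In each layer the seepage velocity is v_i = q/n_i, so the layer transit time is t_i = b_i·n_i / q:
  layer 1 (coarse sand): t_1 = 11.9 × 0.27 / 0.01032 = 311.5 d
  layer 2 (silt): t_2 = 12.2 × 0.14 / 0.01032 = 165.6 d
  layer 3 (fractured sandstone): t_3 = 12.5 × 0.16 / 0.01032 = 193.9 d
Total t = Σ t_i = 670.9 days.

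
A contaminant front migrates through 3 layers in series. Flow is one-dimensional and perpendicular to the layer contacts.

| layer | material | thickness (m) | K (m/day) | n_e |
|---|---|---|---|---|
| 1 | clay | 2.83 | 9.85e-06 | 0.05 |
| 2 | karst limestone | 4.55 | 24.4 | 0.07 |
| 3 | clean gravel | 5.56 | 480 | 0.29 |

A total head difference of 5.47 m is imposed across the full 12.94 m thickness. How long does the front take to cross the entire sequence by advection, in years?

With flow normal to the layers, continuity requires the same specific discharge q through every layer.
Σ(b_i/K_i) = 2.83/9.85e-06 + 4.55/24.4 + 5.56/480 = 2.873e+05 d.
q = Δh / Σ(b_i/K_i) = 5.47 / 2.873e+05 = 1.904e-05 m/day.
In each layer the seepage velocity is v_i = q/n_i, so the layer transit time is t_i = b_i·n_i / q:
  layer 1 (clay): t_1 = 2.83 × 0.05 / 1.904e-05 = 7432 d
  layer 2 (karst limestone): t_2 = 4.55 × 0.07 / 1.904e-05 = 16729 d
  layer 3 (clean gravel): t_3 = 5.56 × 0.29 / 1.904e-05 = 84691 d
Total t = Σ t_i = 1.089e+05 days = 298.0 years.

298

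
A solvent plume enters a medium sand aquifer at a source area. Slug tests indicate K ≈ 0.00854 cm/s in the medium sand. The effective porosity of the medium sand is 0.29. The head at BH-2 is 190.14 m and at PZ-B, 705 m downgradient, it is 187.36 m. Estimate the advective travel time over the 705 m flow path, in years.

Convert K: 0.00854 cm/s × 864 = 7.379 m/day.
Hydraulic gradient i = (190.14 − 187.36) / 705 = 2.78 / 705 = 0.003943.
Darcy flux q = K · i = 7.379 × 0.003943 = 0.02910 m/day.
Seepage velocity v = q / n_e = 0.02910 / 0.29 = 0.1003 m/day.
Travel time t = L / v = 705 / 0.1003 = 7027 days = 19.24 years.

19.2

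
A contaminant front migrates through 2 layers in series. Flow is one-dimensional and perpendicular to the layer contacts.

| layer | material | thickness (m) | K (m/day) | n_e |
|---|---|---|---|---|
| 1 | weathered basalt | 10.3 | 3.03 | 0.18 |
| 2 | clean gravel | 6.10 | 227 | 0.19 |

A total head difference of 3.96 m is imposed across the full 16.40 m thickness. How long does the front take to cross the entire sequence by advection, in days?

With flow normal to the layers, continuity requires the same specific discharge q through every layer.
Σ(b_i/K_i) = 10.3/3.03 + 6.10/227 = 3.426 d.
q = Δh / Σ(b_i/K_i) = 3.96 / 3.426 = 1.156 m/day.
In each layer the seepage velocity is v_i = q/n_i, so the layer transit time is t_i = b_i·n_i / q:
  layer 1 (weathered basalt): t_1 = 10.3 × 0.18 / 1.156 = 1.604 d
  layer 2 (clean gravel): t_2 = 6.10 × 0.19 / 1.156 = 1.003 d
Total t = Σ t_i = 2.607 days.

2.61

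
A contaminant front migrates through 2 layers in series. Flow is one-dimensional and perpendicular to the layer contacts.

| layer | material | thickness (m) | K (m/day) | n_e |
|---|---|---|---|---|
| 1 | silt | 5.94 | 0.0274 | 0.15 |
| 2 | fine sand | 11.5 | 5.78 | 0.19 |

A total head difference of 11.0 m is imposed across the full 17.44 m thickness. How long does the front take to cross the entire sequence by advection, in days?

61.2

With flow normal to the layers, continuity requires the same specific discharge q through every layer.
Σ(b_i/K_i) = 5.94/0.0274 + 11.5/5.78 = 218.8 d.
q = Δh / Σ(b_i/K_i) = 11.0 / 218.8 = 0.05028 m/day.
In each layer the seepage velocity is v_i = q/n_i, so the layer transit time is t_i = b_i·n_i / q:
  layer 1 (silt): t_1 = 5.94 × 0.15 / 0.05028 = 17.72 d
  layer 2 (fine sand): t_2 = 11.5 × 0.19 / 0.05028 = 43.46 d
Total t = Σ t_i = 61.18 days.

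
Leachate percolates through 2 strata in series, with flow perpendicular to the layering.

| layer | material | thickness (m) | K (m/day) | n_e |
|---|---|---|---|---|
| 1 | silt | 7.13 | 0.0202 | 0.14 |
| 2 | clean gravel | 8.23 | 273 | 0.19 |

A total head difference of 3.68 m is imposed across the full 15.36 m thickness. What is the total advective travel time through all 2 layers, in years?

With flow normal to the layers, continuity requires the same specific discharge q through every layer.
Σ(b_i/K_i) = 7.13/0.0202 + 8.23/273 = 353.0 d.
q = Δh / Σ(b_i/K_i) = 3.68 / 353.0 = 0.01042 m/day.
In each layer the seepage velocity is v_i = q/n_i, so the layer transit time is t_i = b_i·n_i / q:
  layer 1 (silt): t_1 = 7.13 × 0.14 / 0.01042 = 95.75 d
  layer 2 (clean gravel): t_2 = 8.23 × 0.19 / 0.01042 = 150.0 d
Total t = Σ t_i = 245.7 days = 0.6728 years.

0.673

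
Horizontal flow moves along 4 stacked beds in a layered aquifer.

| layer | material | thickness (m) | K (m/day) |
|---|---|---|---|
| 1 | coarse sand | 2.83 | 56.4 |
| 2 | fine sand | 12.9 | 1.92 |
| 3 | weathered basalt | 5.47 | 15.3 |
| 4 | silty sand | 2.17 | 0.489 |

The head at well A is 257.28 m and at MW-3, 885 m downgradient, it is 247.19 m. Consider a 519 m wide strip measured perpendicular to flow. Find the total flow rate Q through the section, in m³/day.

1590

Flow is parallel to layering, so each bed carries its own Darcy discharge and the transmissivities add.
Σ(K_i·b_i) = 56.4×2.83 + 1.92×12.9 + 15.3×5.47 + 0.489×2.17 = 269.1 m²/day.
Hydraulic gradient i = (257.28 − 247.19) / 885 = 10.09 / 885 = 0.01140.
Q = Σ(K_i·b_i) · W · i = 269.1 × 519 × 0.01140 = 1593 m³/day.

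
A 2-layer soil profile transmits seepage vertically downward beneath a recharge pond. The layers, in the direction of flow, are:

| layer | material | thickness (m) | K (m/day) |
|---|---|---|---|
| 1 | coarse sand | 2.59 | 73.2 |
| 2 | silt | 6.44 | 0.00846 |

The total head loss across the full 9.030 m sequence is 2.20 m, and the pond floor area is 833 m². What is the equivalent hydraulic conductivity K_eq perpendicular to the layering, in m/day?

0.0119

Flow is perpendicular to layering, so the layers act in series and the equivalent K is the thickness-weighted harmonic mean.
Total thickness L = 2.59 + 6.44 = 9.030 m.
Σ(b_i/K_i) = 2.59/73.2 + 6.44/0.00846 = 761.3 d.
K_eq = L / Σ(b_i/K_i) = 9.030 / 761.3 = 0.01186 m/day.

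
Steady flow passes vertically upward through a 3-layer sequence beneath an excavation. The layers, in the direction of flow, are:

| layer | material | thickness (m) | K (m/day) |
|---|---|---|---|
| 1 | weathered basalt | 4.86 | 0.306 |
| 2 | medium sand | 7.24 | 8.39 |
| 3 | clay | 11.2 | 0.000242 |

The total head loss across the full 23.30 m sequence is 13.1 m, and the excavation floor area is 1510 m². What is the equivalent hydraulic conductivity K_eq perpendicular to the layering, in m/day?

0.000503

Flow is perpendicular to layering, so the layers act in series and the equivalent K is the thickness-weighted harmonic mean.
Total thickness L = 4.86 + 7.24 + 11.2 = 23.30 m.
Σ(b_i/K_i) = 4.86/0.306 + 7.24/8.39 + 11.2/0.000242 = 46298 d.
K_eq = L / Σ(b_i/K_i) = 23.30 / 46298 = 0.0005033 m/day.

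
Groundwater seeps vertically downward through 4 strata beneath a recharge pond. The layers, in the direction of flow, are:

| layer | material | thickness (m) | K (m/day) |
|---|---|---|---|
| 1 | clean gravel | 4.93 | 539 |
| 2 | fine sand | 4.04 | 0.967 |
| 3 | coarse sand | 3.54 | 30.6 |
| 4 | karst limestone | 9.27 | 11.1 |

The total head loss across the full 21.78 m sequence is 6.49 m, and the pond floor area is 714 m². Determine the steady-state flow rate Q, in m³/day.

902

Flow is perpendicular to layering, so the layers act in series and the equivalent K is the thickness-weighted harmonic mean.
Total thickness L = 4.93 + 4.04 + 3.54 + 9.27 = 21.78 m.
Σ(b_i/K_i) = 4.93/539 + 4.04/0.967 + 3.54/30.6 + 9.27/11.1 = 5.138 d.
K_eq = L / Σ(b_i/K_i) = 21.78 / 5.138 = 4.239 m/day.
Q = K_eq · A · (Δh/L) = 4.239 × 714 × (6.49/21.78) = 901.9 m³/day.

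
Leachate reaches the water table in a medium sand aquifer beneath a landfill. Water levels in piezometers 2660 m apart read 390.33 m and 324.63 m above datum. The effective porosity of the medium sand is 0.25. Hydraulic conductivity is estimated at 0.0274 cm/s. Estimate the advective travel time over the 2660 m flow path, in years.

Convert K: 0.0274 cm/s × 864 = 23.67 m/day.
Hydraulic gradient i = (390.33 − 324.63) / 2660 = 65.7 / 2660 = 0.02470.
Darcy flux q = K · i = 23.67 × 0.02470 = 0.5847 m/day.
Seepage velocity v = q / n_e = 0.5847 / 0.25 = 2.339 m/day.
Travel time t = L / v = 2660 / 2.339 = 1137 days = 3.114 years.

3.11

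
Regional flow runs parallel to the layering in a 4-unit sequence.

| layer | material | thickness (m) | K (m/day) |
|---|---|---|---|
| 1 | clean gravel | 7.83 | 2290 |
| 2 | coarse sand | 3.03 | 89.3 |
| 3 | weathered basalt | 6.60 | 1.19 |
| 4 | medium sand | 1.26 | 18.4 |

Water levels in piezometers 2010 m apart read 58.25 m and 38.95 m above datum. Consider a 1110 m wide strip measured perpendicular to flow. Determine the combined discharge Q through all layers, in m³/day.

Flow is parallel to layering, so each bed carries its own Darcy discharge and the transmissivities add.
Σ(K_i·b_i) = 2290×7.83 + 89.3×3.03 + 1.19×6.60 + 18.4×1.26 = 18232 m²/day.
Hydraulic gradient i = (58.25 − 38.95) / 2010 = 19.3 / 2010 = 0.009602.
Q = Σ(K_i·b_i) · W · i = 18232 × 1110 × 0.009602 = 1.943e+05 m³/day.

194000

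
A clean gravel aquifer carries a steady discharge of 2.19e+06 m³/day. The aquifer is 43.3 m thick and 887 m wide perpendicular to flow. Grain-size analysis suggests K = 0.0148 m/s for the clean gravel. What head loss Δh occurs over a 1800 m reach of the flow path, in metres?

Convert K: 0.0148 m/s × 86400 = 1279 m/day.
Cross-sectional area A = 887 × 43.3 = 38407 m².
From Q = K·A·i, i = Q / (K·A) = 2.19e+06 / (1279 × 38407) = 0.04459.
Head loss Δh = i · L = 0.04459 × 1800 = 80.27 m.

80.3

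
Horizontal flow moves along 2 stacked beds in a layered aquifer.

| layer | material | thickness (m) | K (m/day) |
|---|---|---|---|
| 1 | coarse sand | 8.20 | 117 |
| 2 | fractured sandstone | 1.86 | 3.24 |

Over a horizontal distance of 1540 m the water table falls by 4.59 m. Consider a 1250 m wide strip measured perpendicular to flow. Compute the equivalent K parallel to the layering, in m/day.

Flow is parallel to layering, so each bed carries its own Darcy discharge and the transmissivities add.
Σ(K_i·b_i) = 117×8.20 + 3.24×1.86 = 965.4 m²/day.
Total thickness b = 10.06 m, so K_eq = Σ(K_i·b_i)/b = 95.97 m/day.

96.0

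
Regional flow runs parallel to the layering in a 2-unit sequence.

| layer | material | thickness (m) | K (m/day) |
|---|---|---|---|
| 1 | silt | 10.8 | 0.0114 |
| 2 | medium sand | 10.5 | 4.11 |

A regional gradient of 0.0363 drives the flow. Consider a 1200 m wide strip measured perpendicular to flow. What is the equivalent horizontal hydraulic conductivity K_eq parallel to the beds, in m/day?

2.03

Flow is parallel to layering, so each bed carries its own Darcy discharge and the transmissivities add.
Σ(K_i·b_i) = 0.0114×10.8 + 4.11×10.5 = 43.28 m²/day.
Total thickness b = 21.30 m, so K_eq = Σ(K_i·b_i)/b = 2.032 m/day.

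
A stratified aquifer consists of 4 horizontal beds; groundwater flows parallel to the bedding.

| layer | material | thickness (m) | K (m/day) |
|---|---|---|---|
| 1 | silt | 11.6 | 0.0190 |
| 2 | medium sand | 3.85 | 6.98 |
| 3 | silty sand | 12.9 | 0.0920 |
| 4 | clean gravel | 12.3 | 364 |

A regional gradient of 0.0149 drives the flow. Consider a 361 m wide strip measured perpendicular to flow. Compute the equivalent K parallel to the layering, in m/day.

Flow is parallel to layering, so each bed carries its own Darcy discharge and the transmissivities add.
Σ(K_i·b_i) = 0.0190×11.6 + 6.98×3.85 + 0.0920×12.9 + 364×12.3 = 4505 m²/day.
Total thickness b = 40.65 m, so K_eq = Σ(K_i·b_i)/b = 110.8 m/day.

111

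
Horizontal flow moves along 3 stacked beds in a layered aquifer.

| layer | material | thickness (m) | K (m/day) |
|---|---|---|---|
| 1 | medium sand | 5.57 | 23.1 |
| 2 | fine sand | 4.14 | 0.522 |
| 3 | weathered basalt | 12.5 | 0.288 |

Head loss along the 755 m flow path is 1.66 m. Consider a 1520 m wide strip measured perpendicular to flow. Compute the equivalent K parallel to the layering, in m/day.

6.05

Flow is parallel to layering, so each bed carries its own Darcy discharge and the transmissivities add.
Σ(K_i·b_i) = 23.1×5.57 + 0.522×4.14 + 0.288×12.5 = 134.4 m²/day.
Total thickness b = 22.21 m, so K_eq = Σ(K_i·b_i)/b = 6.053 m/day.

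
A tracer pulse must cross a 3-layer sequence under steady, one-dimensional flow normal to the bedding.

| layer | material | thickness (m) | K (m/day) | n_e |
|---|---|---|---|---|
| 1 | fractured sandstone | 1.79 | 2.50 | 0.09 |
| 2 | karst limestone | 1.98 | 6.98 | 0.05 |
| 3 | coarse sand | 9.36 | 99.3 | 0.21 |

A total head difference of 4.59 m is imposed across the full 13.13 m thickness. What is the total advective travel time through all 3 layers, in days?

0.530

With flow normal to the layers, continuity requires the same specific discharge q through every layer.
Σ(b_i/K_i) = 1.79/2.50 + 1.98/6.98 + 9.36/99.3 = 1.094 d.
q = Δh / Σ(b_i/K_i) = 4.59 / 1.094 = 4.196 m/day.
In each layer the seepage velocity is v_i = q/n_i, so the layer transit time is t_i = b_i·n_i / q:
  layer 1 (fractured sandstone): t_1 = 1.79 × 0.09 / 4.196 = 0.03839 d
  layer 2 (karst limestone): t_2 = 1.98 × 0.05 / 4.196 = 0.02359 d
  layer 3 (coarse sand): t_3 = 9.36 × 0.21 / 4.196 = 0.4685 d
Total t = Σ t_i = 0.5304 days.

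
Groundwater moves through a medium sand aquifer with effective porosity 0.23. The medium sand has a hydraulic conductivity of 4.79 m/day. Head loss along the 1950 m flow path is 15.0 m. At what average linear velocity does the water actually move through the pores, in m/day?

0.160

Hydraulic gradient i = Δh / L = 15.0 / 1950 = 0.007692.
Darcy flux q = K · i = 4.790 × 0.007692 = 0.03685 m/day.
Seepage velocity v = q / n_e = 0.03685 / 0.23 = 0.1602 m/day.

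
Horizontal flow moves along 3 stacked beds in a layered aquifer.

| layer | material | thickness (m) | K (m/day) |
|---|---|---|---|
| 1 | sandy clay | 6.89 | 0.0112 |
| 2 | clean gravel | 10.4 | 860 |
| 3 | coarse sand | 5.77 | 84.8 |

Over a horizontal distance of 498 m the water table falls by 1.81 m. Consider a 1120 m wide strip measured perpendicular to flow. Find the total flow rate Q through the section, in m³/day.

38400

Flow is parallel to layering, so each bed carries its own Darcy discharge and the transmissivities add.
Σ(K_i·b_i) = 0.0112×6.89 + 860×10.4 + 84.8×5.77 = 9433 m²/day.
Hydraulic gradient i = Δh / L = 1.81 / 498 = 0.003635.
Q = Σ(K_i·b_i) · W · i = 9433 × 1120 × 0.003635 = 38400 m³/day.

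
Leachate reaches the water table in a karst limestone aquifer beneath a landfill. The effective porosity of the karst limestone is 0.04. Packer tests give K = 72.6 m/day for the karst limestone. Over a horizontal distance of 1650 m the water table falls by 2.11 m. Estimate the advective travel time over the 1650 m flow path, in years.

Hydraulic gradient i = Δh / L = 2.11 / 1650 = 0.001279.
Darcy flux q = K · i = 72.60 × 0.001279 = 0.09284 m/day.
Seepage velocity v = q / n_e = 0.09284 / 0.04 = 2.321 m/day.
Travel time t = L / v = 1650 / 2.321 = 710.9 days = 1.946 years.

1.95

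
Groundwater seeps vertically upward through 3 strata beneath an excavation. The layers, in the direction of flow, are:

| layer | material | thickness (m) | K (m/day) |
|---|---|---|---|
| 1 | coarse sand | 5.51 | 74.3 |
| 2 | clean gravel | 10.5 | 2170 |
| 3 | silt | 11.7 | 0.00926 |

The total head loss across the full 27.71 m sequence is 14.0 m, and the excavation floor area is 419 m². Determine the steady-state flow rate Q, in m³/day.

4.64

Flow is perpendicular to layering, so the layers act in series and the equivalent K is the thickness-weighted harmonic mean.
Total thickness L = 5.51 + 10.5 + 11.7 = 27.71 m.
Σ(b_i/K_i) = 5.51/74.3 + 10.5/2170 + 11.7/0.00926 = 1264 d.
K_eq = L / Σ(b_i/K_i) = 27.71 / 1264 = 0.02193 m/day.
Q = K_eq · A · (Δh/L) = 0.02193 × 419 × (14.0/27.71) = 4.642 m³/day.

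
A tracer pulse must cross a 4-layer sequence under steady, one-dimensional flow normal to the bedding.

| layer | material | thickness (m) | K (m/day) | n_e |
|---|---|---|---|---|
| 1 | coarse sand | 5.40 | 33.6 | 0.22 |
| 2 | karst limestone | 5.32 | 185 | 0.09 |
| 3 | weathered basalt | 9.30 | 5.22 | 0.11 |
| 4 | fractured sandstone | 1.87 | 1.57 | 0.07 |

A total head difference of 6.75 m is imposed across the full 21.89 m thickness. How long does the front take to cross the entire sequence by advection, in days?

1.32

With flow normal to the layers, continuity requires the same specific discharge q through every layer.
Σ(b_i/K_i) = 5.40/33.6 + 5.32/185 + 9.30/5.22 + 1.87/1.57 = 3.162 d.
q = Δh / Σ(b_i/K_i) = 6.75 / 3.162 = 2.135 m/day.
In each layer the seepage velocity is v_i = q/n_i, so the layer transit time is t_i = b_i·n_i / q:
  layer 1 (coarse sand): t_1 = 5.40 × 0.22 / 2.135 = 0.5565 d
  layer 2 (karst limestone): t_2 = 5.32 × 0.09 / 2.135 = 0.2243 d
  layer 3 (weathered basalt): t_3 = 9.30 × 0.11 / 2.135 = 0.4792 d
  layer 4 (fractured sandstone): t_4 = 1.87 × 0.07 / 2.135 = 0.06132 d
Total t = Σ t_i = 1.321 days.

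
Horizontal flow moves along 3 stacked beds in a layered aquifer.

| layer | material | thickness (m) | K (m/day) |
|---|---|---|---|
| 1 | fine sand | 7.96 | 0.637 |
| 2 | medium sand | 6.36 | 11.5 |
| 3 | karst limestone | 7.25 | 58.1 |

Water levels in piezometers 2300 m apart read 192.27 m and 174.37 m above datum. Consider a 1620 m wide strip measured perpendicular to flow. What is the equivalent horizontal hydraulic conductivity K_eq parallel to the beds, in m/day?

23.2

Flow is parallel to layering, so each bed carries its own Darcy discharge and the transmissivities add.
Σ(K_i·b_i) = 0.637×7.96 + 11.5×6.36 + 58.1×7.25 = 499.4 m²/day.
Total thickness b = 21.57 m, so K_eq = Σ(K_i·b_i)/b = 23.15 m/day.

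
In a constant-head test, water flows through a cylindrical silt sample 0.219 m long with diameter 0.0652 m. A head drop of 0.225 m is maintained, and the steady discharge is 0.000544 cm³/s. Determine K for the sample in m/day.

0.0137

Cross-sectional area A = π·(d/2)² = π × (0.0652/2)² = 0.003339 m².
Convert discharge: 0.000544 cm³/s = 5.440e-10 m³/s.
Darcy's law rearranged: K = Q·L / (A·Δh) = 5.440e-10 × 0.219 / (0.003339 × 0.225) = 1.586e-07 m/s = 0.01370 m/day.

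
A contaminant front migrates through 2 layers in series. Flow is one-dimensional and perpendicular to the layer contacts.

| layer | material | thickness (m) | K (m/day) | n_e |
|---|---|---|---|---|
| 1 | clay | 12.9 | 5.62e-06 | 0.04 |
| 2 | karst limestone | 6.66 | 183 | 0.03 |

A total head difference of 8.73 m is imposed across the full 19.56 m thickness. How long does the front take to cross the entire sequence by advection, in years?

With flow normal to the layers, continuity requires the same specific discharge q through every layer.
Σ(b_i/K_i) = 12.9/5.62e-06 + 6.66/183 = 2.295e+06 d.
q = Δh / Σ(b_i/K_i) = 8.73 / 2.295e+06 = 3.803e-06 m/day.
In each layer the seepage velocity is v_i = q/n_i, so the layer transit time is t_i = b_i·n_i / q:
  layer 1 (clay): t_1 = 12.9 × 0.04 / 3.803e-06 = 1.357e+05 d
  layer 2 (karst limestone): t_2 = 6.66 × 0.03 / 3.803e-06 = 52533 d
Total t = Σ t_i = 1.882e+05 days = 515.3 years.

515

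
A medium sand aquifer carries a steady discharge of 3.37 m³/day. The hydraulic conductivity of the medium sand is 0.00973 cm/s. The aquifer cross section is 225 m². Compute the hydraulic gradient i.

0.00178

Convert K: 0.00973 cm/s × 864 = 8.407 m/day.
From Q = K·A·i, i = Q / (K·A) = 3.37 / (8.407 × 225.0) = 0.001782.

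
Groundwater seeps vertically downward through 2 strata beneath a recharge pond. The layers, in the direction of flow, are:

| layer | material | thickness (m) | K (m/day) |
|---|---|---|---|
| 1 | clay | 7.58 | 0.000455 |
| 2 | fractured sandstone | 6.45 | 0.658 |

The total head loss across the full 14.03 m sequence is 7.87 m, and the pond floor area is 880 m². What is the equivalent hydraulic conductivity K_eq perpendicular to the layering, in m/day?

Flow is perpendicular to layering, so the layers act in series and the equivalent K is the thickness-weighted harmonic mean.
Total thickness L = 7.58 + 6.45 = 14.03 m.
Σ(b_i/K_i) = 7.58/0.000455 + 6.45/0.658 = 16669 d.
K_eq = L / Σ(b_i/K_i) = 14.03 / 16669 = 0.0008417 m/day.

0.000842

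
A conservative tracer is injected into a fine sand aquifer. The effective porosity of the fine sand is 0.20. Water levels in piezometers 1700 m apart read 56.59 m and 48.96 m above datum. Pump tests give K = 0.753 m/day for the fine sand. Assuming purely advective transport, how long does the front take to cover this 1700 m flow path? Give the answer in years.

275

Hydraulic gradient i = (56.59 − 48.96) / 1700 = 7.63 / 1700 = 0.004488.
Darcy flux q = K · i = 0.7530 × 0.004488 = 0.003380 m/day.
Seepage velocity v = q / n_e = 0.003380 / 0.20 = 0.01690 m/day.
Travel time t = L / v = 1700 / 0.01690 = 1.006e+05 days = 275.4 years.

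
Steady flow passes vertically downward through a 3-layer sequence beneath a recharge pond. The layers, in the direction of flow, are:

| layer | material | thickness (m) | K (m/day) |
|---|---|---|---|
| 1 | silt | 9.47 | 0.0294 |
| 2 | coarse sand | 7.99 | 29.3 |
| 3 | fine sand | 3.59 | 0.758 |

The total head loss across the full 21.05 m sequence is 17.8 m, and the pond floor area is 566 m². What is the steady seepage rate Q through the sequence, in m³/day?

30.8

Flow is perpendicular to layering, so the layers act in series and the equivalent K is the thickness-weighted harmonic mean.
Total thickness L = 9.47 + 7.99 + 3.59 = 21.05 m.
Σ(b_i/K_i) = 9.47/0.0294 + 7.99/29.3 + 3.59/0.758 = 327.1 d.
K_eq = L / Σ(b_i/K_i) = 21.05 / 327.1 = 0.06435 m/day.
Q = K_eq · A · (Δh/L) = 0.06435 × 566 × (17.8/21.05) = 30.80 m³/day.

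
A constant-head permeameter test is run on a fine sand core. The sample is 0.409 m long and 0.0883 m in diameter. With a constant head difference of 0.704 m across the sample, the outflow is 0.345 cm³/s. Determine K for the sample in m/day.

Cross-sectional area A = π·(d/2)² = π × (0.0883/2)² = 0.006124 m².
Convert discharge: 0.345 cm³/s = 3.450e-07 m³/s.
Darcy's law rearranged: K = Q·L / (A·Δh) = 3.450e-07 × 0.409 / (0.006124 × 0.704) = 3.273e-05 m/s = 2.828 m/day.

2.83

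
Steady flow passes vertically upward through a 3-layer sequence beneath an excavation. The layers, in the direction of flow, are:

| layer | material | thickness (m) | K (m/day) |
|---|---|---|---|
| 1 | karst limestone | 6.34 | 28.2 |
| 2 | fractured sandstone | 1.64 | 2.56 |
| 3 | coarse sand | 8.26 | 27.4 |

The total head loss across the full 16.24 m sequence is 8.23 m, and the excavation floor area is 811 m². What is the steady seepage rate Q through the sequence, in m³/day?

Flow is perpendicular to layering, so the layers act in series and the equivalent K is the thickness-weighted harmonic mean.
Total thickness L = 6.34 + 1.64 + 8.26 = 16.24 m.
Σ(b_i/K_i) = 6.34/28.2 + 1.64/2.56 + 8.26/27.4 = 1.167 d.
K_eq = L / Σ(b_i/K_i) = 16.24 / 1.167 = 13.92 m/day.
Q = K_eq · A · (Δh/L) = 13.92 × 811 × (8.23/16.24) = 5720 m³/day.

5720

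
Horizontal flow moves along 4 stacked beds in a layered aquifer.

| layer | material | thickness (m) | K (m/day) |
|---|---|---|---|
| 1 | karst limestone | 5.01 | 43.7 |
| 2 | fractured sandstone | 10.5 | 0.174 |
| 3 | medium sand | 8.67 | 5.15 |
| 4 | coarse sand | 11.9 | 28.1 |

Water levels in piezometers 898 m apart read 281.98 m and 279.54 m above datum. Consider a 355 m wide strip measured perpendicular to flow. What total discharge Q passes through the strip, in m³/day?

Flow is parallel to layering, so each bed carries its own Darcy discharge and the transmissivities add.
Σ(K_i·b_i) = 43.7×5.01 + 0.174×10.5 + 5.15×8.67 + 28.1×11.9 = 599.8 m²/day.
Hydraulic gradient i = (281.98 − 279.54) / 898 = 2.44 / 898 = 0.002717.
Q = Σ(K_i·b_i) · W · i = 599.8 × 355 × 0.002717 = 578.6 m³/day.

579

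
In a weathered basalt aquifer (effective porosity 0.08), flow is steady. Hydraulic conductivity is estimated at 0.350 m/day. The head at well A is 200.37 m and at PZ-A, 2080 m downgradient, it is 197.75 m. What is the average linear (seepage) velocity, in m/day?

Hydraulic gradient i = (200.37 − 197.75) / 2080 = 2.62 / 2080 = 0.001260.
Darcy flux q = K · i = 0.3500 × 0.001260 = 0.0004409 m/day.
Seepage velocity v = q / n_e = 0.0004409 / 0.08 = 0.005511 m/day.

0.00551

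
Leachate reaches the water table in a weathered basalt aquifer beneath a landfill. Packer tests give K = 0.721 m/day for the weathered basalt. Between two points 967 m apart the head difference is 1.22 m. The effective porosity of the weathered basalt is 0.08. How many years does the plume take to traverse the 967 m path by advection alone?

233

Hydraulic gradient i = Δh / L = 1.22 / 967 = 0.001262.
Darcy flux q = K · i = 0.7210 × 0.001262 = 0.0009096 m/day.
Seepage velocity v = q / n_e = 0.0009096 / 0.08 = 0.01137 m/day.
Travel time t = L / v = 967 / 0.01137 = 85045 days = 232.8 years.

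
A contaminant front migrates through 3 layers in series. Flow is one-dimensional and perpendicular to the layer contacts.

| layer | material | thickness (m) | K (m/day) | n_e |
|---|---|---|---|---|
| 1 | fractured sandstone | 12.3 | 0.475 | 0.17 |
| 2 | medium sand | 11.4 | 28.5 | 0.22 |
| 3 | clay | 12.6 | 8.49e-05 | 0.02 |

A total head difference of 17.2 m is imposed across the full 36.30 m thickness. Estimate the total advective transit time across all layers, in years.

115

With flow normal to the layers, continuity requires the same specific discharge q through every layer.
Σ(b_i/K_i) = 12.3/0.475 + 11.4/28.5 + 12.6/8.49e-05 = 1.484e+05 d.
q = Δh / Σ(b_i/K_i) = 17.2 / 1.484e+05 = 0.0001159 m/day.
In each layer the seepage velocity is v_i = q/n_i, so the layer transit time is t_i = b_i·n_i / q:
  layer 1 (fractured sandstone): t_1 = 12.3 × 0.17 / 0.0001159 = 18045 d
  layer 2 (medium sand): t_2 = 11.4 × 0.22 / 0.0001159 = 21644 d
  layer 3 (clay): t_3 = 12.6 × 0.02 / 0.0001159 = 2175 d
Total t = Σ t_i = 41864 days = 114.6 years.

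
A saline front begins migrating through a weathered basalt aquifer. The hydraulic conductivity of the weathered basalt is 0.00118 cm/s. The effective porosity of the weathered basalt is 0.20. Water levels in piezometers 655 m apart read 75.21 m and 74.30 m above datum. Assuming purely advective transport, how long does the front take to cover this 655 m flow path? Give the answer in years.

253

Convert K: 0.00118 cm/s × 864 = 1.020 m/day.
Hydraulic gradient i = (75.21 − 74.30) / 655 = 0.91 / 655 = 0.001389.
Darcy flux q = K · i = 1.020 × 0.001389 = 0.001416 m/day.
Seepage velocity v = q / n_e = 0.001416 / 0.20 = 0.007082 m/day.
Travel time t = L / v = 655 / 0.007082 = 92486 days = 253.2 years.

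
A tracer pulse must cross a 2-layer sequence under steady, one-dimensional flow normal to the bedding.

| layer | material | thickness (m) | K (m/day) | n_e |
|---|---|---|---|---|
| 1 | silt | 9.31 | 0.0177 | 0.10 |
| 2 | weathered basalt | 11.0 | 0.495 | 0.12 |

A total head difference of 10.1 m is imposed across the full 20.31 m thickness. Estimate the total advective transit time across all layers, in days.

122

With flow normal to the layers, continuity requires the same specific discharge q through every layer.
Σ(b_i/K_i) = 9.31/0.0177 + 11.0/0.495 = 548.2 d.
q = Δh / Σ(b_i/K_i) = 10.1 / 548.2 = 0.01842 m/day.
In each layer the seepage velocity is v_i = q/n_i, so the layer transit time is t_i = b_i·n_i / q:
  layer 1 (silt): t_1 = 9.31 × 0.10 / 0.01842 = 50.53 d
  layer 2 (weathered basalt): t_2 = 11.0 × 0.12 / 0.01842 = 71.65 d
Total t = Σ t_i = 122.2 days.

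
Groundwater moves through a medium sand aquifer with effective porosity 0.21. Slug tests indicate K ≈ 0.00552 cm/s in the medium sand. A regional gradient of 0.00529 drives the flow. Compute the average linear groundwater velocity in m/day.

0.120

Convert K: 0.00552 cm/s × 864 = 4.769 m/day.
Hydraulic gradient i = 0.00529.
Darcy flux q = K · i = 4.769 × 0.005290 = 0.02523 m/day.
Seepage velocity v = q / n_e = 0.02523 / 0.21 = 0.1201 m/day.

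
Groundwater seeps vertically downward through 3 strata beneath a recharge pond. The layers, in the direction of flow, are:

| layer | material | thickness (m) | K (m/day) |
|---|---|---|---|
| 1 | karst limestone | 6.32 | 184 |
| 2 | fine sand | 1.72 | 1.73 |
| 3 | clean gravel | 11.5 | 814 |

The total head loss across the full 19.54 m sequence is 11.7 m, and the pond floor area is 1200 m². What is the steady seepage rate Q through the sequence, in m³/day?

13500

Flow is perpendicular to layering, so the layers act in series and the equivalent K is the thickness-weighted harmonic mean.
Total thickness L = 6.32 + 1.72 + 11.5 = 19.54 m.
Σ(b_i/K_i) = 6.32/184 + 1.72/1.73 + 11.5/814 = 1.043 d.
K_eq = L / Σ(b_i/K_i) = 19.54 / 1.043 = 18.74 m/day.
Q = K_eq · A · (Δh/L) = 18.74 × 1200 × (11.7/19.54) = 13465 m³/day.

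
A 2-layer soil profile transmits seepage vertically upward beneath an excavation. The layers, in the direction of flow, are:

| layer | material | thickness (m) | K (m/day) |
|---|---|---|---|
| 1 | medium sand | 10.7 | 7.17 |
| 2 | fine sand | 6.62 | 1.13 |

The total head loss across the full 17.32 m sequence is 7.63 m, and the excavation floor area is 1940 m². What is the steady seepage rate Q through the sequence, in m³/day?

Flow is perpendicular to layering, so the layers act in series and the equivalent K is the thickness-weighted harmonic mean.
Total thickness L = 10.7 + 6.62 = 17.32 m.
Σ(b_i/K_i) = 10.7/7.17 + 6.62/1.13 = 7.351 d.
K_eq = L / Σ(b_i/K_i) = 17.32 / 7.351 = 2.356 m/day.
Q = K_eq · A · (Δh/L) = 2.356 × 1940 × (7.63/17.32) = 2014 m³/day.

2010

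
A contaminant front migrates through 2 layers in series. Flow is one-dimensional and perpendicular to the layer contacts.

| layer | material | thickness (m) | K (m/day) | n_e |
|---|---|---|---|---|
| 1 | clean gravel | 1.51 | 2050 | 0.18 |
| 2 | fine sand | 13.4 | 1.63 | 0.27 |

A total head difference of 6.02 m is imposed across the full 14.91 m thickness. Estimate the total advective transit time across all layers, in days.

With flow normal to the layers, continuity requires the same specific discharge q through every layer.
Σ(b_i/K_i) = 1.51/2050 + 13.4/1.63 = 8.222 d.
q = Δh / Σ(b_i/K_i) = 6.02 / 8.222 = 0.7322 m/day.
In each layer the seepage velocity is v_i = q/n_i, so the layer transit time is t_i = b_i·n_i / q:
  layer 1 (clean gravel): t_1 = 1.51 × 0.18 / 0.7322 = 0.3712 d
  layer 2 (fine sand): t_2 = 13.4 × 0.27 / 0.7322 = 4.941 d
Total t = Σ t_i = 5.312 days.

5.31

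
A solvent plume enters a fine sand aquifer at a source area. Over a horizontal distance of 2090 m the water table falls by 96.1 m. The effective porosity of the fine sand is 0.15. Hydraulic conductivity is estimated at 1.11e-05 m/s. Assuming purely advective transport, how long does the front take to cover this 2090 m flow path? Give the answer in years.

Convert K: 1.11e-05 m/s × 86400 = 0.9590 m/day.
Hydraulic gradient i = Δh / L = 96.1 / 2090 = 0.04598.
Darcy flux q = K · i = 0.9590 × 0.04598 = 0.04410 m/day.
Seepage velocity v = q / n_e = 0.04410 / 0.15 = 0.2940 m/day.
Travel time t = L / v = 2090 / 0.2940 = 7109 days = 19.46 years.

19.5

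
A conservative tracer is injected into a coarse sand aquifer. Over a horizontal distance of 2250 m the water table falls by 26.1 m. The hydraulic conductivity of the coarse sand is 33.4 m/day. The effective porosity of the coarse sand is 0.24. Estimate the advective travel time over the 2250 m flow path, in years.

Hydraulic gradient i = Δh / L = 26.1 / 2250 = 0.01160.
Darcy flux q = K · i = 33.40 × 0.01160 = 0.3874 m/day.
Seepage velocity v = q / n_e = 0.3874 / 0.24 = 1.614 m/day.
Travel time t = L / v = 2250 / 1.614 = 1394 days = 3.816 years.

3.82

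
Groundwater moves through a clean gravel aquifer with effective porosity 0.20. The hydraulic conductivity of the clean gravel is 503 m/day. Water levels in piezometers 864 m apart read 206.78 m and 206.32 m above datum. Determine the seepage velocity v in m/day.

1.34

Hydraulic gradient i = (206.78 − 206.32) / 864 = 0.46 / 864 = 0.0005324.
Darcy flux q = K · i = 503.0 × 0.0005324 = 0.2678 m/day.
Seepage velocity v = q / n_e = 0.2678 / 0.20 = 1.339 m/day.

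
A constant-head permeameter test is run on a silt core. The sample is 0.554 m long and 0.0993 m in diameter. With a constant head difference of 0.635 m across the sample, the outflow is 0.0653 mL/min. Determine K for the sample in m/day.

0.0106

Cross-sectional area A = π·(d/2)² = π × (0.0993/2)² = 0.007744 m².
Convert discharge: 0.0653 mL/min = 1.088e-09 m³/s.
Darcy's law rearranged: K = Q·L / (A·Δh) = 1.088e-09 × 0.554 / (0.007744 × 0.635) = 1.226e-07 m/s = 0.01059 m/day.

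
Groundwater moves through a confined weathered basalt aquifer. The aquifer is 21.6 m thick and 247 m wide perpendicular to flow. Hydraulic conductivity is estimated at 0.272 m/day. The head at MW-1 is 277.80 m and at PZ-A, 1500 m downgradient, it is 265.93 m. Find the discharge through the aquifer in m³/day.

Cross-sectional area A = 247 × 21.6 = 5335 m².
Hydraulic gradient i = (277.80 − 265.93) / 1500 = 11.87 / 1500 = 0.007913.
Darcy's law: Q = K · A · i = 0.2720 × 5335 × 0.007913 = 11.48 m³/day.

11.5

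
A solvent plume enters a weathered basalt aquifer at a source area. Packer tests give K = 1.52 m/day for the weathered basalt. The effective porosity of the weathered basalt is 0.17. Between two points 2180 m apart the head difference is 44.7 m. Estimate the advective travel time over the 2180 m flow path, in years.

32.6

Hydraulic gradient i = Δh / L = 44.7 / 2180 = 0.02050.
Darcy flux q = K · i = 1.520 × 0.02050 = 0.03117 m/day.
Seepage velocity v = q / n_e = 0.03117 / 0.17 = 0.1833 m/day.
Travel time t = L / v = 2180 / 0.1833 = 11891 days = 32.56 years.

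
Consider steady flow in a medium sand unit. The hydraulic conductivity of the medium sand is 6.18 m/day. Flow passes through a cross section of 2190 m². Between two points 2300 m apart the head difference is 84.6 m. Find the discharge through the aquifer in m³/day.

Hydraulic gradient i = Δh / L = 84.6 / 2300 = 0.03678.
Darcy's law: Q = K · A · i = 6.180 × 2190 × 0.03678 = 497.8 m³/day.

498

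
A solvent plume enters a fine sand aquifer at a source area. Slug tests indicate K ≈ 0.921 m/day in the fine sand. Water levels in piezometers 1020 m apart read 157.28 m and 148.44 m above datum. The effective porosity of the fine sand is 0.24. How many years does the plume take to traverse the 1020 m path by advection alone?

Hydraulic gradient i = (157.28 − 148.44) / 1020 = 8.84 / 1020 = 0.008667.
Darcy flux q = K · i = 0.9210 × 0.008667 = 0.007982 m/day.
Seepage velocity v = q / n_e = 0.007982 / 0.24 = 0.03326 m/day.
Travel time t = L / v = 1020 / 0.03326 = 30669 days = 83.97 years.

84.0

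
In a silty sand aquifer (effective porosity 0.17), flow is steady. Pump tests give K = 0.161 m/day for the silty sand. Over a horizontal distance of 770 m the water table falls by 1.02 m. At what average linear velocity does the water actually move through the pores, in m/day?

0.00125

Hydraulic gradient i = Δh / L = 1.02 / 770 = 0.001325.
Darcy flux q = K · i = 0.1610 × 0.001325 = 0.0002133 m/day.
Seepage velocity v = q / n_e = 0.0002133 / 0.17 = 0.001255 m/day.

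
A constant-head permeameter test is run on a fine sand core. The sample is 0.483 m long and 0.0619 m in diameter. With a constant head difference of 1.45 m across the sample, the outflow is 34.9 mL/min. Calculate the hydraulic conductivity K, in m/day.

Cross-sectional area A = π·(d/2)² = π × (0.0619/2)² = 0.003009 m².
Convert discharge: 34.9 mL/min = 5.817e-07 m³/s.
Darcy's law rearranged: K = Q·L / (A·Δh) = 5.817e-07 × 0.483 / (0.003009 × 1.45) = 6.438e-05 m/s = 5.563 m/day.

5.56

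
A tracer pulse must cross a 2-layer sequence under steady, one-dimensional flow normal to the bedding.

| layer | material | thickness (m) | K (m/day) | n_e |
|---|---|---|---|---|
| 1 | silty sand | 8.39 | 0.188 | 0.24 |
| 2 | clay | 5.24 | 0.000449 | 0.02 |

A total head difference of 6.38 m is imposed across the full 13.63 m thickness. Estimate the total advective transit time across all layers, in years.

With flow normal to the layers, continuity requires the same specific discharge q through every layer.
Σ(b_i/K_i) = 8.39/0.188 + 5.24/0.000449 = 11715 d.
q = Δh / Σ(b_i/K_i) = 6.38 / 11715 = 0.0005446 m/day.
In each layer the seepage velocity is v_i = q/n_i, so the layer transit time is t_i = b_i·n_i / q:
  layer 1 (silty sand): t_1 = 8.39 × 0.24 / 0.0005446 = 3697 d
  layer 2 (clay): t_2 = 5.24 × 0.02 / 0.0005446 = 192.4 d
Total t = Σ t_i = 3890 days = 10.65 years.

10.6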